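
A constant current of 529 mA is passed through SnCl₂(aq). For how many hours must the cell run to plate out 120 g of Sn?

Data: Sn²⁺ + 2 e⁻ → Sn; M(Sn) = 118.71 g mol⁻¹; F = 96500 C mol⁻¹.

102 h

n(Sn) = m/M = 120 / 118.71 = 1.011 mol.
Each Sn atom requires 2 electrons, so n(e⁻) = 2 × 1.011 = 2.022 mol.
Q = n(e⁻)·F = 2.022 × 96500 = 195100 C.
t = Q/I = 195100 / 0.5290 A = 368800 s = 102 h.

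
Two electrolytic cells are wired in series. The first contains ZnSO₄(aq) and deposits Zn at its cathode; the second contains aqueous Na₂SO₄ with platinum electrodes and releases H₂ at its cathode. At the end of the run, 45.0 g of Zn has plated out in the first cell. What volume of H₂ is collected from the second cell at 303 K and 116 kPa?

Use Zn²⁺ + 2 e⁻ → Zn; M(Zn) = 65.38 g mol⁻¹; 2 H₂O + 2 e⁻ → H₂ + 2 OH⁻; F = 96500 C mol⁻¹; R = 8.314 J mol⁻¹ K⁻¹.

n(Zn) = 45.0 / 65.38 = 0.6883 mol, so n(e⁻) = 2 × 0.6883 = 1.377 mol.
The cells are in series, so the same 1.377 mol of electrons passes through the second cell.
2 H₂O + 2 e⁻ → H₂ + 2 OH⁻ — 2 mol e⁻ per mol H₂, so n(H₂) = 1.377/2 = 0.6883 mol.
V = nRT/P = (0.6883 × 8.314 × 303) / (116 × 10³) = 0.0149 m³ = 14.9 L.

14.9 L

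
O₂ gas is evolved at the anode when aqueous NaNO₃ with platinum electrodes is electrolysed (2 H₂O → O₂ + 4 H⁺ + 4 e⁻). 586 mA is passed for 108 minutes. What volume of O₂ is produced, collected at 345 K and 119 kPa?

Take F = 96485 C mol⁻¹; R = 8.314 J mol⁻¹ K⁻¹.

Q = I·t = 0.5860 A × 6480.0 s = 3797 C.
n(e⁻) = Q/F = 3797 / 96485 = 0.03936 mol.
4 electrons are transferred per O₂ molecule, so n(O₂) = 0.03936 / 4 = 0.009839 mol.
V = nRT/P = (0.009839 × 8.314 × 345) / (119 × 10³ Pa) = 2.37 × 10⁻⁴ m³ = 0.237 L.

0.237 L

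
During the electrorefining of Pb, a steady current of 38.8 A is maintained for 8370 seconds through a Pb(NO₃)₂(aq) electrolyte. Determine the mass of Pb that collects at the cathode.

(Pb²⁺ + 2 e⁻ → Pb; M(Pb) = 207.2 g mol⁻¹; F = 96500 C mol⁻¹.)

Q = I·t = 38.80 A × 8370.0 s = 324800 C.
n(e⁻) = Q/F = 324800 / 96500 = 3.365 mol.
Pb²⁺ + 2 e⁻ → Pb, so n(Pb) = n(e⁻)/2 = 1.683 mol.
m = n·M = 1.683 × 207.2 = 349 g.

349 g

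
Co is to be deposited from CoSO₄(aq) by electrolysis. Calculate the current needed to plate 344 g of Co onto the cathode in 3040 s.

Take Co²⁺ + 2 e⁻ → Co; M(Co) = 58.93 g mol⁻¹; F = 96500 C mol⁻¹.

n(Co) = 344 / 58.93 = 5.837 mol.
n(e⁻) = 2 × 5.837 = 11.67 mol.
Q = n(e⁻)·F = 11.67 × 96500 = 1127000 C.
I = Q/t = 1127000 / 3040.0 s = 371 A.

371 A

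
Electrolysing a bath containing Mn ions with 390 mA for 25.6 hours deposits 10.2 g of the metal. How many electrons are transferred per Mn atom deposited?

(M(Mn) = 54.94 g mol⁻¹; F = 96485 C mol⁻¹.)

2

Q = I·t = 0.3900 A × 92160 s = 35940 C, so n(e⁻) = 35940/96485 = 0.3725 mol.
n(Mn) deposited = 10.2 / 54.94 = 0.1857 mol.
Electrons per atom = n(e⁻)/n(Mn) = 0.3725 / 0.1857 = 2.01 ≈ 2, so the ion is Mn²⁺.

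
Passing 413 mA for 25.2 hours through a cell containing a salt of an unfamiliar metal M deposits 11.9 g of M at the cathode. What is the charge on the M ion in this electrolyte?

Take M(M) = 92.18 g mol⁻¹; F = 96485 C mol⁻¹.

+3

Q = I·t = 0.4130 A × 90720 s = 37470 C, so n(e⁻) = 37470/96485 = 0.3883 mol.
n(M) deposited = 11.9 / 92.18 = 0.1291 mol.
Electrons per atom = n(e⁻)/n(M) = 0.3883 / 0.1291 = 3.01 ≈ 3, so the ion is M³⁺.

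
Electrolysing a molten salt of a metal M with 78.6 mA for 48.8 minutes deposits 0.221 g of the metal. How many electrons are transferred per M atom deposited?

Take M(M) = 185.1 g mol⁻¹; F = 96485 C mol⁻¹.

Q = I·t = 0.07860 A × 2928.0 s = 230.1 C, so n(e⁻) = 230.1/96485 = 0.002385 mol.
n(M) deposited = 0.221 / 185.1 = 0.001194 mol.
Electrons per atom = n(e⁻)/n(M) = 0.002385 / 0.001194 = 2.00 ≈ 2, so the ion is M²⁺.

2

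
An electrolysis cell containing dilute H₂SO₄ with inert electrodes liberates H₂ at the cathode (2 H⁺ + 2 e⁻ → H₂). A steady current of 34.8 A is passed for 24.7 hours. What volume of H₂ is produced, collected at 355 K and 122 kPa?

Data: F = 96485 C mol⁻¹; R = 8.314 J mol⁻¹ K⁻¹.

Q = I·t = 34.80 A × 88920 s = 3094000 C.
n(e⁻) = Q/F = 3094000 / 96485 = 32.07 mol.
2 electrons are transferred per H₂ molecule, so n(H₂) = 32.07 / 2 = 16.04 mol.
V = nRT/P = (16.04 × 8.314 × 355) / (122 × 10³ Pa) = 0.388 m³ = 388 L.

388 L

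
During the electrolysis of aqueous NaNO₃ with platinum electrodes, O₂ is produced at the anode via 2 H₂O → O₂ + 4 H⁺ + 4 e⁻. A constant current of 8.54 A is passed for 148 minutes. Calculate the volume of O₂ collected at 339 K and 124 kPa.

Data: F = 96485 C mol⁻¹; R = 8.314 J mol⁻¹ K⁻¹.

Q = I·t = 8.540 A × 8880.0 s = 75840 C.
n(e⁻) = Q/F = 75840 / 96485 = 0.7860 mol.
4 electrons are transferred per O₂ molecule, so n(O₂) = 0.7860 / 4 = 0.1965 mol.
V = nRT/P = (0.1965 × 8.314 × 339) / (124 × 10³ Pa) = 0.00447 m³ = 4.47 L.

4.47 L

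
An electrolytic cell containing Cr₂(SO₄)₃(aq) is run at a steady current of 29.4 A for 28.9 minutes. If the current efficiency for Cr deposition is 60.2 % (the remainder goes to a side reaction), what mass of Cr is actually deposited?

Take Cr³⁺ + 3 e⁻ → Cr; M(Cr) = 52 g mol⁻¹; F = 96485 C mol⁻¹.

Q = I·t = 29.40 × 1734.0 = 50980 C.
n(e⁻) = 50980/96485 = 0.5284 mol; theoretically n(Cr) = 0.5284/3 = 0.1761 mol, m_theo = 9.158 g.
At 60.2 % efficiency, m_actual = 0.602 × 9.158 = 5.51 g.

5.51 g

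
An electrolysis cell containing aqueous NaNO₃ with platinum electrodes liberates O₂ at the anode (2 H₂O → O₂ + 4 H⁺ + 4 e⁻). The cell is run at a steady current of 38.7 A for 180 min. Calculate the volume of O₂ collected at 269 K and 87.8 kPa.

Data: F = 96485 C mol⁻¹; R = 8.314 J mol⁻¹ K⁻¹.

Q = I·t = 38.70 A × 10800 s = 418000 C.
n(e⁻) = Q/F = 418000 / 96485 = 4.332 mol.
4 electrons are transferred per O₂ molecule, so n(O₂) = 4.332 / 4 = 1.083 mol.
V = nRT/P = (1.083 × 8.314 × 269) / (87.8 × 10³ Pa) = 0.0276 m³ = 27.6 L.

27.6 L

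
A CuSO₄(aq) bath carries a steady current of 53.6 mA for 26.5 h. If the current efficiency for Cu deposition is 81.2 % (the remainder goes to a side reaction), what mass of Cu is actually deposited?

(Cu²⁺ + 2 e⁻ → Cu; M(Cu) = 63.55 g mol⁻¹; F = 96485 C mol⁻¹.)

Q = I·t = 0.05360 × 95400 = 5113 C.
n(e⁻) = 5113/96485 = 0.05300 mol; theoretically n(Cu) = 0.05300/2 = 0.02650 mol, m_theo = 1.684 g.
At 81.2 % efficiency, m_actual = 0.812 × 1.684 = 1.37 g.

1.37 g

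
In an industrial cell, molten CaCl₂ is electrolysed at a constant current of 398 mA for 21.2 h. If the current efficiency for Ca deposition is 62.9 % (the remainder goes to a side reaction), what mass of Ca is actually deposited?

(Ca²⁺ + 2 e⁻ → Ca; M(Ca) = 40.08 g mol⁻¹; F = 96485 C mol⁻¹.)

3.97 g

Q = I·t = 0.3980 × 76320 = 30380 C.
n(e⁻) = 30380/96485 = 0.3148 mol; theoretically n(Ca) = 0.3148/2 = 0.1574 mol, m_theo = 6.309 g.
At 62.9 % efficiency, m_actual = 0.629 × 6.309 = 3.97 g.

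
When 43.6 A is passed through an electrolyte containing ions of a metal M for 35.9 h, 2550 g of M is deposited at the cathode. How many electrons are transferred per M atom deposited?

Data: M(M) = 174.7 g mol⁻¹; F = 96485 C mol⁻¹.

Q = I·t = 43.60 A × 129240 s = 5635000 C, so n(e⁻) = 5635000/96485 = 58.40 mol.
n(M) deposited = 2550 / 174.7 = 14.60 mol.
Electrons per atom = n(e⁻)/n(M) = 58.40 / 14.60 = 4.00 ≈ 4, so the ion is M⁴⁺.

4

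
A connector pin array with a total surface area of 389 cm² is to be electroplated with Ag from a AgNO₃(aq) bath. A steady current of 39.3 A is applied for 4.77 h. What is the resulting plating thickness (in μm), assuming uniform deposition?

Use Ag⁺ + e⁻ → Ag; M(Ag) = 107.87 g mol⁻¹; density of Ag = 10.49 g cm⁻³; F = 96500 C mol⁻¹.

Q = I·t = 39.30 × 17172 = 674900 C; n(e⁻) = 6.993 mol.
n(Ag) = n(e⁻)/1 = 6.993 mol, so m = 6.993 × 107.87 = 754.4 g.
Volume = m/ρ = 754.4 / 10.49 = 71.91 cm³.
Thickness = V/A = 71.91 / 389 = 0.185 cm = 1850 μm.

1850 μm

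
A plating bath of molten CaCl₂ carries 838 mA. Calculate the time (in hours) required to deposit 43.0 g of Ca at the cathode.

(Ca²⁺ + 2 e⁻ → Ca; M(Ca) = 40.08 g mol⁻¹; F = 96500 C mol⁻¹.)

n(Ca) = m/M = 43.0 / 40.08 = 1.073 mol.
Each Ca atom requires 2 electrons, so n(e⁻) = 2 × 1.073 = 2.146 mol.
Q = n(e⁻)·F = 2.146 × 96500 = 207100 C.
t = Q/I = 207100 / 0.8380 A = 247100 s = 68.6 h.

68.6 h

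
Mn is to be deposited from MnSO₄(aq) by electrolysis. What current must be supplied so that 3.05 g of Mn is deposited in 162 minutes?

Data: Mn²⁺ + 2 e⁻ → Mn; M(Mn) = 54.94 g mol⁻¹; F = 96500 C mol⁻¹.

n(Mn) = 3.05 / 54.94 = 0.05552 mol.
n(e⁻) = 2 × 0.05552 = 0.1110 mol.
Q = n(e⁻)·F = 0.1110 × 96500 = 10710 C.
I = Q/t = 10710 / 9720.0 s = 1.10 A.

1.10 A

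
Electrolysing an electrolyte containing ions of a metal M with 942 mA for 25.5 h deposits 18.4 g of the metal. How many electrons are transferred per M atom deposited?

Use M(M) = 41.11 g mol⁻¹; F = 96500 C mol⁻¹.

2

Q = I·t = 0.9420 A × 91800 s = 86480 C, so n(e⁻) = 86480/96500 = 0.8961 mol.
n(M) deposited = 18.4 / 41.11 = 0.4476 mol.
Electrons per atom = n(e⁻)/n(M) = 0.8961 / 0.4476 = 2.00 ≈ 2, so the ion is M²⁺.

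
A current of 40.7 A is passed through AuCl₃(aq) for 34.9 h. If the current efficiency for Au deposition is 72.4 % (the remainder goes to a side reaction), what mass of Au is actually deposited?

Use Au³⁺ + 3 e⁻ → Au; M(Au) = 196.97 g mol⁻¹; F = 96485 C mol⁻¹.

Q = I·t = 40.70 × 125640 = 5114000 C.
n(e⁻) = 5114000/96485 = 53.00 mol; theoretically n(Au) = 53.00/3 = 17.67 mol, m_theo = 3480 g.
At 72.4 % efficiency, m_actual = 0.724 × 3480 = 2520 g.

2520 g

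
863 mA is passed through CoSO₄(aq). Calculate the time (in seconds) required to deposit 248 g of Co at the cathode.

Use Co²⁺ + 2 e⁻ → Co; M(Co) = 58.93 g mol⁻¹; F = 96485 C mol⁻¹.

n(Co) = m/M = 248 / 58.93 = 4.208 mol.
Each Co atom requires 2 electrons, so n(e⁻) = 2 × 4.208 = 8.417 mol.
Q = n(e⁻)·F = 8.417 × 96485 = 812100 C.
t = Q/I = 812100 / 0.8630 A = 941000 s.

9.41 × 10⁵ s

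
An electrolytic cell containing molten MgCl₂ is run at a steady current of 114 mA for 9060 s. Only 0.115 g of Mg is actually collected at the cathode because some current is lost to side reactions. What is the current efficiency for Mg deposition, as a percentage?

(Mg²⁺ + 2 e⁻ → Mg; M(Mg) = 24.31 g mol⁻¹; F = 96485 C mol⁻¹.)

88.4 %

Q = I·t = 0.1140 × 9060.0 = 1033 C; n(e⁻) = 1033/96485 = 0.01070 mol.
Theoretical n(Mg) = n(e⁻)/2 = 0.005352 mol, i.e. m_theo = 0.005352 × 24.31 = 0.1301 g.
Efficiency = m_actual / m_theo = 0.115 / 0.1301 = 88.4 %.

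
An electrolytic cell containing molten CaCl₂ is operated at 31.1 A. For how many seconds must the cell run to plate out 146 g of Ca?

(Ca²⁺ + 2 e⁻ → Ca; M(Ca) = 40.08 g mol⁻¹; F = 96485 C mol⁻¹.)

n(Ca) = m/M = 146 / 40.08 = 3.643 mol.
Each Ca atom requires 2 electrons, so n(e⁻) = 2 × 3.643 = 7.285 mol.
Q = n(e⁻)·F = 7.285 × 96485 = 702900 C.
t = Q/I = 702900 / 31.10 A = 22600 s.

22600 s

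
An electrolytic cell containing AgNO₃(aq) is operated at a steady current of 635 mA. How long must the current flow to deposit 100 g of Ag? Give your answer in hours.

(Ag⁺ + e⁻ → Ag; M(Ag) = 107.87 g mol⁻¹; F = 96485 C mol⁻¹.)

39.1 h

n(Ag) = m/M = 100 / 107.87 = 0.9270 mol.
Each Ag atom requires 1 electron, so n(e⁻) = 1 × 0.9270 = 0.9270 mol.
Q = n(e⁻)·F = 0.9270 × 96485 = 89450 C.
t = Q/I = 89450 / 0.6350 A = 140900 s = 39.1 h.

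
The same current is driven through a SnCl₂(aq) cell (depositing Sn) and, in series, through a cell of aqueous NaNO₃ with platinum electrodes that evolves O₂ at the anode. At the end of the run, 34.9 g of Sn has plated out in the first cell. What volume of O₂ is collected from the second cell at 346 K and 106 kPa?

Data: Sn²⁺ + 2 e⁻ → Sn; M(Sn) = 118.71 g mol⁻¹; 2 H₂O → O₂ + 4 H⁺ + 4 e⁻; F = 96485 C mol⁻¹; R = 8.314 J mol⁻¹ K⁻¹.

n(Sn) = 34.9 / 118.71 = 0.2940 mol, so n(e⁻) = 2 × 0.2940 = 0.5880 mol.
The cells are in series, so the same 0.5880 mol of electrons passes through the second cell.
2 H₂O → O₂ + 4 H⁺ + 4 e⁻ — 4 mol e⁻ per mol O₂, so n(O₂) = 0.5880/4 = 0.1470 mol.
V = nRT/P = (0.1470 × 8.314 × 346) / (106 × 10³) = 0.00399 m³ = 3.99 L.

3.99 L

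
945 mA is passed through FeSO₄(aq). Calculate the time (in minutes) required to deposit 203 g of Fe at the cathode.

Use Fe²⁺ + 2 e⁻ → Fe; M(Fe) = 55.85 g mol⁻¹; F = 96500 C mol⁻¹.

12400 min

n(Fe) = m/M = 203 / 55.85 = 3.635 mol.
Each Fe atom requires 2 electrons, so n(e⁻) = 2 × 3.635 = 7.269 mol.
Q = n(e⁻)·F = 7.269 × 96500 = 701500 C.
t = Q/I = 701500 / 0.9450 A = 742300 s = 12400 min.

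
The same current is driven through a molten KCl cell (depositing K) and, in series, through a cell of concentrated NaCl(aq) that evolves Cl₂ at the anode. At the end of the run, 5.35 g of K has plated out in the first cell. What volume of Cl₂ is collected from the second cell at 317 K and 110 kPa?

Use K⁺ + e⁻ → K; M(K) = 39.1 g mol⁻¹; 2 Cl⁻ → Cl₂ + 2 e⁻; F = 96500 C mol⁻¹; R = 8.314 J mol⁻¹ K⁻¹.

1.64 L

n(K) = 5.35 / 39.1 = 0.1368 mol, so n(e⁻) = 1 × 0.1368 = 0.1368 mol.
The cells are in series, so the same 0.1368 mol of electrons passes through the second cell.
2 Cl⁻ → Cl₂ + 2 e⁻ — 2 mol e⁻ per mol Cl₂, so n(Cl₂) = 0.1368/2 = 0.06841 mol.
V = nRT/P = (0.06841 × 8.314 × 317) / (110 × 10³) = 0.00164 m³ = 1.64 L.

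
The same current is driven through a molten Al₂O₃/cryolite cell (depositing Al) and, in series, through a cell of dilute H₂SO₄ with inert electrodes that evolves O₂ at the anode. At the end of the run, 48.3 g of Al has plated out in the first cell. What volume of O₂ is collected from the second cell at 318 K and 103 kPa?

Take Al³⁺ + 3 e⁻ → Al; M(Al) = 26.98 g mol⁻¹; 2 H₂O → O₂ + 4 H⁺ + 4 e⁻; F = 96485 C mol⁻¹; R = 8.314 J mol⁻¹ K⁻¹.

34.5 L

n(Al) = 48.3 / 26.98 = 1.790 mol, so n(e⁻) = 3 × 1.790 = 5.371 mol.
The cells are in series, so the same 5.371 mol of electrons passes through the second cell.
2 H₂O → O₂ + 4 H⁺ + 4 e⁻ — 4 mol e⁻ per mol O₂, so n(O₂) = 5.371/4 = 1.343 mol.
V = nRT/P = (1.343 × 8.314 × 318) / (103 × 10³) = 0.0345 m³ = 34.5 L.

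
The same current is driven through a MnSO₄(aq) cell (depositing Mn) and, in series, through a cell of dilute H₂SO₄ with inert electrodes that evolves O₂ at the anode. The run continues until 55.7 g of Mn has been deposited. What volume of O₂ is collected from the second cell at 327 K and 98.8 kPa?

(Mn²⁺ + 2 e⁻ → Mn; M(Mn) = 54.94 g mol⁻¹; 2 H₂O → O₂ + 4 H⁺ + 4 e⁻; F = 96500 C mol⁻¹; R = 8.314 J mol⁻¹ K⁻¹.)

13.9 L

n(Mn) = 55.7 / 54.94 = 1.014 mol, so n(e⁻) = 2 × 1.014 = 2.028 mol.
The cells are in series, so the same 2.028 mol of electrons passes through the second cell.
2 H₂O → O₂ + 4 H⁺ + 4 e⁻ — 4 mol e⁻ per mol O₂, so n(O₂) = 2.028/4 = 0.5069 mol.
V = nRT/P = (0.5069 × 8.314 × 327) / (98.8 × 10³) = 0.0139 m³ = 13.9 L.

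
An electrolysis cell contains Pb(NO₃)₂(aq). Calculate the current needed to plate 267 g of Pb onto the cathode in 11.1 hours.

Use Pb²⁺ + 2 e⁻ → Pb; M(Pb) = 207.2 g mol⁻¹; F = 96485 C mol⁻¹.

n(Pb) = 267 / 207.2 = 1.289 mol.
n(e⁻) = 2 × 1.289 = 2.577 mol.
Q = n(e⁻)·F = 2.577 × 96485 = 248700 C.
I = Q/t = 248700 / 39960 s = 6.22 A.

6.22 A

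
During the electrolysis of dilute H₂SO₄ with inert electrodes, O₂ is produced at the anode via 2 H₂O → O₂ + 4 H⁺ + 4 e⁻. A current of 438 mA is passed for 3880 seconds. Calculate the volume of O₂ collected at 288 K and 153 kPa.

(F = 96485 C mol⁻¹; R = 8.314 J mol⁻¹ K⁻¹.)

Q = I·t = 0.4380 A × 3880.0 s = 1699 C.
n(e⁻) = Q/F = 1699 / 96485 = 0.01761 mol.
4 electrons are transferred per O₂ molecule, so n(O₂) = 0.01761 / 4 = 0.004403 mol.
V = nRT/P = (0.004403 × 8.314 × 288) / (153 × 10³ Pa) = 6.89 × 10⁻⁵ m³ = 0.0689 L.

0.0689 L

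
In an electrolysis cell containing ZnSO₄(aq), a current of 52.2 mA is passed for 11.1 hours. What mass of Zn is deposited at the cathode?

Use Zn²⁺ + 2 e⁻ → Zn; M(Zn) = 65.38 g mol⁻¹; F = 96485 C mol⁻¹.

0.707 g

Q = I·t = 0.05220 A × 39960 s = 2086 C.
n(e⁻) = Q/F = 2086 / 96485 = 0.02162 mol.
Zn²⁺ + 2 e⁻ → Zn, so n(Zn) = n(e⁻)/2 = 0.01081 mol.
m = n·M = 0.01081 × 65.38 = 0.707 g.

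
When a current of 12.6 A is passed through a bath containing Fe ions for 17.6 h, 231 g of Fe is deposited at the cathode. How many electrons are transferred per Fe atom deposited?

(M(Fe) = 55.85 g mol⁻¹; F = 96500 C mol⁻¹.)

2

Q = I·t = 12.60 A × 63360 s = 798300 C, so n(e⁻) = 798300/96500 = 8.273 mol.
n(Fe) deposited = 231 / 55.85 = 4.136 mol.
Electrons per atom = n(e⁻)/n(Fe) = 8.273 / 4.136 = 2.00 ≈ 2, so the ion is Fe²⁺.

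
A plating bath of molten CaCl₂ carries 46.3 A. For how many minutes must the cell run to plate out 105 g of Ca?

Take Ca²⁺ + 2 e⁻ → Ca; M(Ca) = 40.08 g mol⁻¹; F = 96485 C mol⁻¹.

182 min

n(Ca) = m/M = 105 / 40.08 = 2.620 mol.
Each Ca atom requires 2 electrons, so n(e⁻) = 2 × 2.620 = 5.240 mol.
Q = n(e⁻)·F = 5.240 × 96485 = 505500 C.
t = Q/I = 505500 / 46.30 A = 10920 s = 182 min.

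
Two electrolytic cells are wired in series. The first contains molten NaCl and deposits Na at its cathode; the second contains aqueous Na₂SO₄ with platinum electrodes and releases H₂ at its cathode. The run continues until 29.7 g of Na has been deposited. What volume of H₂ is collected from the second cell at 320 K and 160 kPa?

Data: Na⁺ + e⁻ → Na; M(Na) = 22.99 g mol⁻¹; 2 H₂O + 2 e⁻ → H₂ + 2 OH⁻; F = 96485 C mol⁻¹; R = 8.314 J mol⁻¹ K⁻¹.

10.7 L

n(Na) = 29.7 / 22.99 = 1.292 mol, so n(e⁻) = 1 × 1.292 = 1.292 mol.
The cells are in series, so the same 1.292 mol of electrons passes through the second cell.
2 H₂O + 2 e⁻ → H₂ + 2 OH⁻ — 2 mol e⁻ per mol H₂, so n(H₂) = 1.292/2 = 0.6459 mol.
V = nRT/P = (0.6459 × 8.314 × 320) / (160 × 10³) = 0.0107 m³ = 10.7 L.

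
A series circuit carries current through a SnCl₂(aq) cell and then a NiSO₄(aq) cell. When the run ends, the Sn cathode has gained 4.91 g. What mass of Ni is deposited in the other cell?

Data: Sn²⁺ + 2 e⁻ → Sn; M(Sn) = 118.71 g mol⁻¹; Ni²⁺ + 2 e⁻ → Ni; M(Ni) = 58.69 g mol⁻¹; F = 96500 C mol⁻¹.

n(Sn) = 4.91 / 118.71 = 0.04136 mol.
Since Sn²⁺ + 2 e⁻ → Sn, n(e⁻) passed = 2 × 0.04136 = 0.08272 mol.
Cells in series carry the same charge, so the same 0.08272 mol of electrons passes through cell 2.
Ni²⁺ + 2 e⁻ → Ni, so n(Ni) = 0.08272 / 2 = 0.04136 mol.
m(Ni) = 0.04136 × 58.69 = 2.43 g.

2.43 g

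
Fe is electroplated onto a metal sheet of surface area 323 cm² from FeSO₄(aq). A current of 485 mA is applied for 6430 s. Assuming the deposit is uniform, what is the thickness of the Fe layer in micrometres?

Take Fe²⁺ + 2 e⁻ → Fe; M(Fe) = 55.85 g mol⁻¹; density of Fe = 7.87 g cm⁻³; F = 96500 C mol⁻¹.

3.55 μm

Q = I·t = 0.4850 × 6430.0 = 3119 C; n(e⁻) = 0.03232 mol.
n(Fe) = n(e⁻)/2 = 0.01616 mol, so m = 0.01616 × 55.85 = 0.9024 g.
Volume = m/ρ = 0.9024 / 7.87 = 0.1147 cm³.
Thickness = V/A = 0.1147 / 323 = 3.55 × 10⁻⁴ cm = 3.55 μm.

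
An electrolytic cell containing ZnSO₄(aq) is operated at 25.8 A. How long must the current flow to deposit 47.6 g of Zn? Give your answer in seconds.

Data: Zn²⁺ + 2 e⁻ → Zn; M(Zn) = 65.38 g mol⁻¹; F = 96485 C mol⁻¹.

5450 s

n(Zn) = m/M = 47.6 / 65.38 = 0.7281 mol.
Each Zn atom requires 2 electrons, so n(e⁻) = 2 × 0.7281 = 1.456 mol.
Q = n(e⁻)·F = 1.456 × 96485 = 140500 C.
t = Q/I = 140500 / 25.80 A = 5445 s.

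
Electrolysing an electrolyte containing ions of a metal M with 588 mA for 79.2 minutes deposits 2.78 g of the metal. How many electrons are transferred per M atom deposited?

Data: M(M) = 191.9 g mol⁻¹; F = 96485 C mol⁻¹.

2

Q = I·t = 0.5880 A × 4752.0 s = 2794 C, so n(e⁻) = 2794/96485 = 0.02896 mol.
n(M) deposited = 2.78 / 191.9 = 0.01449 mol.
Electrons per atom = n(e⁻)/n(M) = 0.02896 / 0.01449 = 2.00 ≈ 2, so the ion is M²⁺.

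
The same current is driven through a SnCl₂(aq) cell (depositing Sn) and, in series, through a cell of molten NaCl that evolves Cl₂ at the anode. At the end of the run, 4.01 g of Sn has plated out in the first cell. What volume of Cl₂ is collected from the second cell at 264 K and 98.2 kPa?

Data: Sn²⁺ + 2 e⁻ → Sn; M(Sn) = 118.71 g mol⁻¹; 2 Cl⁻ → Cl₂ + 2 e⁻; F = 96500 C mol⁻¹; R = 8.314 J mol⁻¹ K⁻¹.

0.755 L

n(Sn) = 4.01 / 118.71 = 0.03378 mol, so n(e⁻) = 2 × 0.03378 = 0.06756 mol.
The cells are in series, so the same 0.06756 mol of electrons passes through the second cell.
2 Cl⁻ → Cl₂ + 2 e⁻ — 2 mol e⁻ per mol Cl₂, so n(Cl₂) = 0.06756/2 = 0.03378 mol.
V = nRT/P = (0.03378 × 8.314 × 264) / (98.2 × 10³) = 7.55 × 10⁻⁴ m³ = 0.755 L.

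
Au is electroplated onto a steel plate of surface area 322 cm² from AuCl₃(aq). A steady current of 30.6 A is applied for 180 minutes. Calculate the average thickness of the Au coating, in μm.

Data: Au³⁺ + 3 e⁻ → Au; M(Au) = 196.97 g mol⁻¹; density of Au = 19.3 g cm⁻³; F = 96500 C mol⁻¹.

Q = I·t = 30.60 × 10800 = 330500 C; n(e⁻) = 3.425 mol.
n(Au) = n(e⁻)/3 = 1.142 mol, so m = 1.142 × 196.97 = 224.9 g.
Volume = m/ρ = 224.9 / 19.3 = 11.65 cm³.
Thickness = V/A = 11.65 / 322 = 0.0362 cm = 362 μm.

362 μm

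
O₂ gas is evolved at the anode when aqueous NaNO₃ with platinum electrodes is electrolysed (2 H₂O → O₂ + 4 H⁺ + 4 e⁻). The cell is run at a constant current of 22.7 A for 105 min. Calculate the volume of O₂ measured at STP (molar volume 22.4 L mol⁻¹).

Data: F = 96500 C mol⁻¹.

8.30 L

Q = I·t = 22.70 A × 6300.0 s = 143000 C.
n(e⁻) = Q/F = 143000 / 96500 = 1.482 mol.
4 electrons are transferred per O₂ molecule, so n(O₂) = 1.482 / 4 = 0.3705 mol.
V = n × V_m = 0.3705 × 22.4 = 8.30 L.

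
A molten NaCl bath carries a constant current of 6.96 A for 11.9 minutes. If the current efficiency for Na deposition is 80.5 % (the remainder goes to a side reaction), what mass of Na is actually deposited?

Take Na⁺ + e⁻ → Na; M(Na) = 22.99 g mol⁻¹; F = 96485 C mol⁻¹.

Q = I·t = 6.960 × 714.00 = 4969 C.
n(e⁻) = 4969/96485 = 0.05150 mol; theoretically n(Na) = 0.05150/1 = 0.05150 mol, m_theo = 1.184 g.
At 80.5 % efficiency, m_actual = 0.805 × 1.184 = 0.953 g.

0.953 g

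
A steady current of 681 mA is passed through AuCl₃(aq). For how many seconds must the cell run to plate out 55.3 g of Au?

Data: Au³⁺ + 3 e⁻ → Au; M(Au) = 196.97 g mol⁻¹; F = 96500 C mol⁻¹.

n(Au) = m/M = 55.3 / 196.97 = 0.2808 mol.
Each Au atom requires 3 electrons, so n(e⁻) = 3 × 0.2808 = 0.8423 mol.
Q = n(e⁻)·F = 0.8423 × 96500 = 81280 C.
t = Q/I = 81280 / 0.6810 A = 119400 s.

1.19 × 10⁵ s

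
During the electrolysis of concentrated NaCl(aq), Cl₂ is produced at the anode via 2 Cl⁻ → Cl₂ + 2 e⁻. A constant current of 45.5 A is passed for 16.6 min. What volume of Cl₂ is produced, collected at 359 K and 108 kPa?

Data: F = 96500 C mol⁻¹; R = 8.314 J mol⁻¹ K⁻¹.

6.49 L

Q = I·t = 45.50 A × 996.00 s = 45320 C.
n(e⁻) = Q/F = 45320 / 96500 = 0.4696 mol.
2 electrons are transferred per Cl₂ molecule, so n(Cl₂) = 0.4696 / 2 = 0.2348 mol.
V = nRT/P = (0.2348 × 8.314 × 359) / (108 × 10³ Pa) = 0.00649 m³ = 6.49 L.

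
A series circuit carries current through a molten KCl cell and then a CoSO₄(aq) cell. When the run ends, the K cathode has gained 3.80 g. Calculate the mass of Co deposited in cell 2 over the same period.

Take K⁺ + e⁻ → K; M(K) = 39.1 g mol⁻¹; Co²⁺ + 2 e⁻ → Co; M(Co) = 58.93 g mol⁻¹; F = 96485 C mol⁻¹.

n(K) = 3.80 / 39.1 = 0.09719 mol.
Since K⁺ + e⁻ → K, n(e⁻) passed = 1 × 0.09719 = 0.09719 mol.
Cells in series carry the same charge, so the same 0.09719 mol of electrons passes through cell 2.
Co²⁺ + 2 e⁻ → Co, so n(Co) = 0.09719 / 2 = 0.04859 mol.
m(Co) = 0.04859 × 58.93 = 2.86 g.

2.86 g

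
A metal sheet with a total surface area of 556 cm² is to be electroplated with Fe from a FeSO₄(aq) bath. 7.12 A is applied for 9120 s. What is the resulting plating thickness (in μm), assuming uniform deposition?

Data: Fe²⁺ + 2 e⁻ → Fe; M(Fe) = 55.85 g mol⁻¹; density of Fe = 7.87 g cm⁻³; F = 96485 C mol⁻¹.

Q = I·t = 7.120 × 9120.0 = 64930 C; n(e⁻) = 0.6730 mol.
n(Fe) = n(e⁻)/2 = 0.3365 mol, so m = 0.3365 × 55.85 = 18.79 g.
Volume = m/ρ = 18.79 / 7.87 = 2.388 cm³.
Thickness = V/A = 2.388 / 556 = 0.00429 cm = 42.9 μm.

42.9 μm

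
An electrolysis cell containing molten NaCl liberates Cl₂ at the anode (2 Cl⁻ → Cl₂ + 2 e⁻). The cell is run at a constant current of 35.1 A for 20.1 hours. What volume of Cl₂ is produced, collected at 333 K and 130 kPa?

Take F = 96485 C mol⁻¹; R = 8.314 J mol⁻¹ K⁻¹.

280 L

Q = I·t = 35.10 A × 72360 s = 2540000 C.
n(e⁻) = Q/F = 2540000 / 96485 = 26.32 mol.
2 electrons are transferred per Cl₂ molecule, so n(Cl₂) = 26.32 / 2 = 13.16 mol.
V = nRT/P = (13.16 × 8.314 × 333) / (130 × 10³ Pa) = 0.280 m³ = 280 L.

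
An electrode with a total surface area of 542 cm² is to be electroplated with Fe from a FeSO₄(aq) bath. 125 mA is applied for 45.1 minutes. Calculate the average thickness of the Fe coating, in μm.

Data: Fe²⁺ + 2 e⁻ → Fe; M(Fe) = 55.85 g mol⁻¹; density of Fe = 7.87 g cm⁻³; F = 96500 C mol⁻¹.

0.229 μm

Q = I·t = 0.1250 × 2706.0 = 338.2 C; n(e⁻) = 0.003505 mol.
n(Fe) = n(e⁻)/2 = 0.001753 mol, so m = 0.001753 × 55.85 = 0.09788 g.
Volume = m/ρ = 0.09788 / 7.87 = 0.01244 cm³.
Thickness = V/A = 0.01244 / 542 = 2.29 × 10⁻⁵ cm = 0.229 μm.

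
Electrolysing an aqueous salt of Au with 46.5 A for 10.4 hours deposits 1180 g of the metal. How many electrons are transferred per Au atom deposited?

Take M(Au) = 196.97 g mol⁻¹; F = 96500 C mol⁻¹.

3

Q = I·t = 46.50 A × 37440 s = 1741000 C, so n(e⁻) = 1741000/96500 = 18.04 mol.
n(Au) deposited = 1180 / 196.97 = 5.991 mol.
Electrons per atom = n(e⁻)/n(Au) = 18.04 / 5.991 = 3.01 ≈ 3, so the ion is Au³⁺.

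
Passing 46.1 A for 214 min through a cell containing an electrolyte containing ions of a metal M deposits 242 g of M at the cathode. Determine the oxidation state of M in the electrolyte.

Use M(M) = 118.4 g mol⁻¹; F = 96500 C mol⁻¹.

+3

Q = I·t = 46.10 A × 12840 s = 591900 C, so n(e⁻) = 591900/96500 = 6.134 mol.
n(M) deposited = 242 / 118.4 = 2.044 mol.
Electrons per atom = n(e⁻)/n(M) = 6.134 / 2.044 = 3.00 ≈ 3, so the ion is M³⁺.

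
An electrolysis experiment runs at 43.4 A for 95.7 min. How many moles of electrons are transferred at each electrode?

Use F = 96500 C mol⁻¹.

Q = I·t = 43.40 A × 5742.0 s = 249200 C.
n(e⁻) = Q/F = 249200 / 96500 = 2.58 mol.

2.58 mol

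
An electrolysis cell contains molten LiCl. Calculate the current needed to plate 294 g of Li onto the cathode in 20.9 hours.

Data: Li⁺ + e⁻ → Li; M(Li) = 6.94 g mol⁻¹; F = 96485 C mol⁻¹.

54.3 A

n(Li) = 294 / 6.94 = 42.36 mol.
n(e⁻) = 1 × 42.36 = 42.36 mol.
Q = n(e⁻)·F = 42.36 × 96485 = 4087000 C.
I = Q/t = 4087000 / 75240 s = 54.3 A.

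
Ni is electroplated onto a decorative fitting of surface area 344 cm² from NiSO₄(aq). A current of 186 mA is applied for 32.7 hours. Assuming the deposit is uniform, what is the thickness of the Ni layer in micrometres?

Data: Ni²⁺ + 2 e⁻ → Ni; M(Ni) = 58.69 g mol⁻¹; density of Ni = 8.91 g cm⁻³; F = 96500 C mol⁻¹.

Q = I·t = 0.1860 × 117720 = 21900 C; n(e⁻) = 0.2269 mol.
n(Ni) = n(e⁻)/2 = 0.1135 mol, so m = 0.1135 × 58.69 = 6.658 g.
Volume = m/ρ = 6.658 / 8.91 = 0.7473 cm³.
Thickness = V/A = 0.7473 / 344 = 0.00217 cm = 21.7 μm.

21.7 μm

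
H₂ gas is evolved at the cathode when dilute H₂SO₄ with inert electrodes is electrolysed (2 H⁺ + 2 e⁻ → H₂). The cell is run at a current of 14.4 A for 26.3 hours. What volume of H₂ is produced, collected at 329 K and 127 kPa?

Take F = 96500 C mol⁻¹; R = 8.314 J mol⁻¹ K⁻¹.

Q = I·t = 14.40 A × 94680 s = 1363000 C.
n(e⁻) = Q/F = 1363000 / 96500 = 14.13 mol.
2 electrons are transferred per H₂ molecule, so n(H₂) = 14.13 / 2 = 7.064 mol.
V = nRT/P = (7.064 × 8.314 × 329) / (127 × 10³ Pa) = 0.152 m³ = 152 L.

152 L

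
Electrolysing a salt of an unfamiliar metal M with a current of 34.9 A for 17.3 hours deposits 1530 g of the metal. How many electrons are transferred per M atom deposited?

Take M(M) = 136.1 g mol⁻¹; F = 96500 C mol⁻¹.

Q = I·t = 34.90 A × 62280 s = 2174000 C, so n(e⁻) = 2174000/96500 = 22.52 mol.
n(M) deposited = 1530 / 136.1 = 11.24 mol.
Electrons per atom = n(e⁻)/n(M) = 22.52 / 11.24 = 2.00 ≈ 2, so the ion is M²⁺.

2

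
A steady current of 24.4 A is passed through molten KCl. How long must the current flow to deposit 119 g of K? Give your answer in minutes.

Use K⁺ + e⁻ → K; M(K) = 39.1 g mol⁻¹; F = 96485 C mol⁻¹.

201 min

n(K) = m/M = 119 / 39.1 = 3.043 mol.
Each K atom requires 1 electron, so n(e⁻) = 1 × 3.043 = 3.043 mol.
Q = n(e⁻)·F = 3.043 × 96485 = 293600 C.
t = Q/I = 293600 / 24.40 A = 12030 s = 201 min.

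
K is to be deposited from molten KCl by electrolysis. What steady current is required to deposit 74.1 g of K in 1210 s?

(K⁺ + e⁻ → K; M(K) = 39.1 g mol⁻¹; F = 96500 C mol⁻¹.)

n(K) = 74.1 / 39.1 = 1.895 mol.
n(e⁻) = 1 × 1.895 = 1.895 mol.
Q = n(e⁻)·F = 1.895 × 96500 = 182900 C.
I = Q/t = 182900 / 1210.0 s = 151 A.

151 A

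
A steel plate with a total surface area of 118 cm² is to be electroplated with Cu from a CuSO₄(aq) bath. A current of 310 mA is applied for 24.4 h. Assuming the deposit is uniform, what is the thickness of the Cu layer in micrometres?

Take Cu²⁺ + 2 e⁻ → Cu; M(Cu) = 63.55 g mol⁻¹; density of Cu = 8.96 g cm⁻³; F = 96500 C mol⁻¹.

84.8 μm

Q = I·t = 0.3100 × 87840 = 27230 C; n(e⁻) = 0.2822 mol.
n(Cu) = n(e⁻)/2 = 0.1411 mol, so m = 0.1411 × 63.55 = 8.966 g.
Volume = m/ρ = 8.966 / 8.96 = 1.001 cm³.
Thickness = V/A = 1.001 / 118 = 0.00848 cm = 84.8 μm.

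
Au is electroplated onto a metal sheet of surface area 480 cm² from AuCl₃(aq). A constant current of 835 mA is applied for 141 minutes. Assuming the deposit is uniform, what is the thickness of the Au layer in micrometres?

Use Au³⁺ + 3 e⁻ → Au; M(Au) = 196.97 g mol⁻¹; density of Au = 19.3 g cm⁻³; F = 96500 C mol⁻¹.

Q = I·t = 0.8350 × 8460.0 = 7064 C; n(e⁻) = 0.07320 mol.
n(Au) = n(e⁻)/3 = 0.02440 mol, so m = 0.02440 × 196.97 = 4.806 g.
Volume = m/ρ = 4.806 / 19.3 = 0.2490 cm³.
Thickness = V/A = 0.2490 / 480 = 5.19 × 10⁻⁴ cm = 5.19 μm.

5.19 μm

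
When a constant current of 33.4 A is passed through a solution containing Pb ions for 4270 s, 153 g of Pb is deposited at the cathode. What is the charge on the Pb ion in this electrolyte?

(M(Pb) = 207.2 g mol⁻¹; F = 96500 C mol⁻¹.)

Q = I·t = 33.40 A × 4270.0 s = 142600 C, so n(e⁻) = 142600/96500 = 1.478 mol.
n(Pb) deposited = 153 / 207.2 = 0.7384 mol.
Electrons per atom = n(e⁻)/n(Pb) = 1.478 / 0.7384 = 2.00 ≈ 2, so the ion is Pb²⁺.

+2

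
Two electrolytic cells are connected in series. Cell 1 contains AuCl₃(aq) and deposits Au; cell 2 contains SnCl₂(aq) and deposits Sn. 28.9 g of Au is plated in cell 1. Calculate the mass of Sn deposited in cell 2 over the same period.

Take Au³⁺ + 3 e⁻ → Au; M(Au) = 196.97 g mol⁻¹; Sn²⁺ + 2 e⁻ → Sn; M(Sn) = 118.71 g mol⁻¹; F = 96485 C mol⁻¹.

26.1 g

n(Au) = 28.9 / 196.97 = 0.1467 mol.
Since Au³⁺ + 3 e⁻ → Au, n(e⁻) passed = 3 × 0.1467 = 0.4402 mol.
Cells in series carry the same charge, so the same 0.4402 mol of electrons passes through cell 2.
Sn²⁺ + 2 e⁻ → Sn, so n(Sn) = 0.4402 / 2 = 0.2201 mol.
m(Sn) = 0.2201 × 118.71 = 26.1 g.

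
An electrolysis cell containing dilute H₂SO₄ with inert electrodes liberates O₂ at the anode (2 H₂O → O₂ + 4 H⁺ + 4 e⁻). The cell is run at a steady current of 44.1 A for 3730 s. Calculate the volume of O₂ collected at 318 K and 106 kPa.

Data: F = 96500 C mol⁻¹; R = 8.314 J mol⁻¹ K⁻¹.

Q = I·t = 44.10 A × 3730.0 s = 164500 C.
n(e⁻) = Q/F = 164500 / 96500 = 1.705 mol.
4 electrons are transferred per O₂ molecule, so n(O₂) = 1.705 / 4 = 0.4261 mol.
V = nRT/P = (0.4261 × 8.314 × 318) / (106 × 10³ Pa) = 0.0106 m³ = 10.6 L.

10.6 L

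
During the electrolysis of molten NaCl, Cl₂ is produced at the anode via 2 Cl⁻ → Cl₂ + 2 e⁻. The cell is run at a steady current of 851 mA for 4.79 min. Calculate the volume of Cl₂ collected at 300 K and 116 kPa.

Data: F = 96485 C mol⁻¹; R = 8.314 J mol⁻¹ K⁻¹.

0.0273 L

Q = I·t = 0.8510 A × 287.40 s = 244.6 C.
n(e⁻) = Q/F = 244.6 / 96485 = 0.002535 mol.
2 electrons are transferred per Cl₂ molecule, so n(Cl₂) = 0.002535 / 2 = 0.001267 mol.
V = nRT/P = (0.001267 × 8.314 × 300) / (116 × 10³ Pa) = 2.73 × 10⁻⁵ m³ = 0.0273 L.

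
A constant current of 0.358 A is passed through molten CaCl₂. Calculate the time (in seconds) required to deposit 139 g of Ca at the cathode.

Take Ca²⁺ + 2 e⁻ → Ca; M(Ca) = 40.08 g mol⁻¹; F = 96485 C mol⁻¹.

n(Ca) = m/M = 139 / 40.08 = 3.468 mol.
Each Ca atom requires 2 electrons, so n(e⁻) = 2 × 3.468 = 6.936 mol.
Q = n(e⁻)·F = 6.936 × 96485 = 669200 C.
t = Q/I = 669200 / 0.3580 A = 1869000 s.

1.87 × 10⁶ s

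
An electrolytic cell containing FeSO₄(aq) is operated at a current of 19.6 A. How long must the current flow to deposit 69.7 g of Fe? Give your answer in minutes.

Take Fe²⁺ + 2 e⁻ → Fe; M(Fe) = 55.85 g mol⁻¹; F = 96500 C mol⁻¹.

n(Fe) = m/M = 69.7 / 55.85 = 1.248 mol.
Each Fe atom requires 2 electrons, so n(e⁻) = 2 × 1.248 = 2.496 mol.
Q = n(e⁻)·F = 2.496 × 96500 = 240900 C.
t = Q/I = 240900 / 19.60 A = 12290 s = 205 min.

205 min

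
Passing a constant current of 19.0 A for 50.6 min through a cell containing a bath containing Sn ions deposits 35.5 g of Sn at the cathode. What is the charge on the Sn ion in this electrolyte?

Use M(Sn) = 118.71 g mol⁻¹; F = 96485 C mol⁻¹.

+2

Q = I·t = 19.00 A × 3036.0 s = 57680 C, so n(e⁻) = 57680/96485 = 0.5979 mol.
n(Sn) deposited = 35.5 / 118.71 = 0.2990 mol.
Electrons per atom = n(e⁻)/n(Sn) = 0.5979 / 0.2990 = 2.00 ≈ 2, so the ion is Sn²⁺.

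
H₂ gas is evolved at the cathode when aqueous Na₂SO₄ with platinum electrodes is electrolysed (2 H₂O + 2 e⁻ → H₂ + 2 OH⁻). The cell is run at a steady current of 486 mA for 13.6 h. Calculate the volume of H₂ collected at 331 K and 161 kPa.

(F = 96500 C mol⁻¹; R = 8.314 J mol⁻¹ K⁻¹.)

Q = I·t = 0.4860 A × 48960 s = 23790 C.
n(e⁻) = Q/F = 23790 / 96500 = 0.2466 mol.
2 electrons are transferred per H₂ molecule, so n(H₂) = 0.2466 / 2 = 0.1233 mol.
V = nRT/P = (0.1233 × 8.314 × 331) / (161 × 10³ Pa) = 0.00211 m³ = 2.11 L.

2.11 L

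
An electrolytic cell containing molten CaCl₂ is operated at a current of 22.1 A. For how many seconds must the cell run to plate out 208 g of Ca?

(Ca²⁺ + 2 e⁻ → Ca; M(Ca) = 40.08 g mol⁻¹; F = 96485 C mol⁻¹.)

45300 s

n(Ca) = m/M = 208 / 40.08 = 5.190 mol.
Each Ca atom requires 2 electrons, so n(e⁻) = 2 × 5.190 = 10.38 mol.
Q = n(e⁻)·F = 10.38 × 96485 = 1001000 C.
t = Q/I = 1001000 / 22.10 A = 45310 s.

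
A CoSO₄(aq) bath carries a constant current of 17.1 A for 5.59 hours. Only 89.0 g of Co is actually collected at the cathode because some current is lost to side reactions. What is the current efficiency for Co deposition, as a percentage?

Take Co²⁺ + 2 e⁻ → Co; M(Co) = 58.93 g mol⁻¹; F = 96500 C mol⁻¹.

Q = I·t = 17.10 × 20124 = 344100 C; n(e⁻) = 344100/96500 = 3.566 mol.
Theoretical n(Co) = n(e⁻)/2 = 1.783 mol, i.e. m_theo = 1.783 × 58.93 = 105.1 g.
Efficiency = m_actual / m_theo = 89.0 / 105.1 = 84.7 %.

84.7 %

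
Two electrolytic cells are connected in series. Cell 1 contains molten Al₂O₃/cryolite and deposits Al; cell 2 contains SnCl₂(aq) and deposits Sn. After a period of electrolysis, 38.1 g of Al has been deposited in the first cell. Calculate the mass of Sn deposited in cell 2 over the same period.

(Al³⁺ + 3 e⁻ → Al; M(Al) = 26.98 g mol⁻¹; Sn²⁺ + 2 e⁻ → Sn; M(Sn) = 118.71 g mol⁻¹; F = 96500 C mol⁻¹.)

251 g

n(Al) = 38.1 / 26.98 = 1.412 mol.
Since Al³⁺ + 3 e⁻ → Al, n(e⁻) passed = 3 × 1.412 = 4.236 mol.
Cells in series carry the same charge, so the same 4.236 mol of electrons passes through cell 2.
Sn²⁺ + 2 e⁻ → Sn, so n(Sn) = 4.236 / 2 = 2.118 mol.
m(Sn) = 2.118 × 118.71 = 251 g.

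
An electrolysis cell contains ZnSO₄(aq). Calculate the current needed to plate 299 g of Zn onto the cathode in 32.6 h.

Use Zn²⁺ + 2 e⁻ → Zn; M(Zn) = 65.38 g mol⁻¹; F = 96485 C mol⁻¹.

7.52 A

n(Zn) = 299 / 65.38 = 4.573 mol.
n(e⁻) = 2 × 4.573 = 9.147 mol.
Q = n(e⁻)·F = 9.147 × 96485 = 882500 C.
I = Q/t = 882500 / 117360 s = 7.52 A.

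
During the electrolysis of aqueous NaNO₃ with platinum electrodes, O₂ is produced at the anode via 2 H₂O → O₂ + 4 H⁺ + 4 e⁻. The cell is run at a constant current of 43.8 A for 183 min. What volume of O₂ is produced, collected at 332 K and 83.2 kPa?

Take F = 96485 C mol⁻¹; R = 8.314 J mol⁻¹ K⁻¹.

41.3 L

Q = I·t = 43.80 A × 10980 s = 480900 C.
n(e⁻) = Q/F = 480900 / 96485 = 4.984 mol.
4 electrons are transferred per O₂ molecule, so n(O₂) = 4.984 / 4 = 1.246 mol.
V = nRT/P = (1.246 × 8.314 × 332) / (83.2 × 10³ Pa) = 0.0413 m³ = 41.3 L.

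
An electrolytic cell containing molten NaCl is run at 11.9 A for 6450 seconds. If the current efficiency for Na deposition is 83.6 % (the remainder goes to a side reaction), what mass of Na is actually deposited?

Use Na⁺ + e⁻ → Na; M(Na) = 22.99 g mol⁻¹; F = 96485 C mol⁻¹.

15.3 g

Q = I·t = 11.90 × 6450.0 = 76760 C.
n(e⁻) = 76760/96485 = 0.7955 mol; theoretically n(Na) = 0.7955/1 = 0.7955 mol, m_theo = 18.29 g.
At 83.6 % efficiency, m_actual = 0.836 × 18.29 = 15.3 g.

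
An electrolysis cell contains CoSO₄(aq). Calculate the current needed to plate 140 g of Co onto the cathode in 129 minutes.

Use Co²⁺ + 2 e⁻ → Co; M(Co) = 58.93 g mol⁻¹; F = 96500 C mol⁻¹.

59.2 A

n(Co) = 140 / 58.93 = 2.376 mol.
n(e⁻) = 2 × 2.376 = 4.751 mol.
Q = n(e⁻)·F = 4.751 × 96500 = 458500 C.
I = Q/t = 458500 / 7740.0 s = 59.2 A.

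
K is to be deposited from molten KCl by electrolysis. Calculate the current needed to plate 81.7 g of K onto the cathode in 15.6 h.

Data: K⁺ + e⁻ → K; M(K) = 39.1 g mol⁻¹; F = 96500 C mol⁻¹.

n(K) = 81.7 / 39.1 = 2.090 mol.
n(e⁻) = 1 × 2.090 = 2.090 mol.
Q = n(e⁻)·F = 2.090 × 96500 = 201600 C.
I = Q/t = 201600 / 56160 s = 3.59 A.

3.59 A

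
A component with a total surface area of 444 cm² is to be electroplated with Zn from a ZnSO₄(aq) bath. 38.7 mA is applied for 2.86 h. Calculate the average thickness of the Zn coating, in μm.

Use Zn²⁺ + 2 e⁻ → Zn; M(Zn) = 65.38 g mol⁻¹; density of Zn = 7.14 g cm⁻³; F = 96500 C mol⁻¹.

Q = I·t = 0.03870 × 10296 = 398.5 C; n(e⁻) = 0.004129 mol.
n(Zn) = n(e⁻)/2 = 0.002065 mol, so m = 0.002065 × 65.38 = 0.1350 g.
Volume = m/ρ = 0.1350 / 7.14 = 0.01890 cm³.
Thickness = V/A = 0.01890 / 444 = 4.26 × 10⁻⁵ cm = 0.426 μm.

0.426 μm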